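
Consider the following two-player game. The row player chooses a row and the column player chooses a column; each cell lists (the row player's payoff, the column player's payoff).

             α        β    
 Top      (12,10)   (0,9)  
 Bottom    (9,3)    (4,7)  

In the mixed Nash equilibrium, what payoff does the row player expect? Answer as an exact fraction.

The column player mixes with probability q on α, chosen so the row player is indifferent: 12q + 0(1−q) = 9q + 4(1−q) gives q = 4/7.
The row player's expected payoff (from either row, since indifferent) is 12·4/7 + 0·3/7 = 48/7.

48/7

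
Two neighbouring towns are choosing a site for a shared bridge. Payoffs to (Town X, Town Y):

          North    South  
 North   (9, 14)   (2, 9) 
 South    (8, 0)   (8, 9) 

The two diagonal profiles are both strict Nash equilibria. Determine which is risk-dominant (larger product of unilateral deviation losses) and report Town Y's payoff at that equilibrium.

At both North: Town X loses 9 − 8 = 1 by deviating; Town Y loses 14 − 9 = 5. Product = 1·5 = 5.
At both South: Town X loses 8 − 2 = 6 by deviating; Town Y loses 9 − 0 = 9. Product = 6·9 = 54.
54 > 5, so both South is risk-dominant. Town Y's payoff there is 9.

9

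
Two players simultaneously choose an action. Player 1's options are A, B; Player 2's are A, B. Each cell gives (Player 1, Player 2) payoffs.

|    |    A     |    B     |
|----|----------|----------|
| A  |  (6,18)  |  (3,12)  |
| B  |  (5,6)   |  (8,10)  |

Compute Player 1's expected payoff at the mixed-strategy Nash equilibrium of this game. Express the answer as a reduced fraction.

11/2

Player 2 mixes with probability q on A, chosen so Player 1 is indifferent: 6q + 3(1−q) = 5q + 8(1−q) gives q = 5/6.
Player 1's expected payoff (from either row, since indifferent) is 6·5/6 + 3·1/6 = 11/2.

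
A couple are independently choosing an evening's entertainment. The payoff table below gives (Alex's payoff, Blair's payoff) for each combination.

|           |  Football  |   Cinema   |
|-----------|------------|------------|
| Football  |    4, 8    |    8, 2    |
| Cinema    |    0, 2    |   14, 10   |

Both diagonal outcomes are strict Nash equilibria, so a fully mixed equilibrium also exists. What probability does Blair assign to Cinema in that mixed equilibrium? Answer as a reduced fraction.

Blair's mix q on Football must make Alex indifferent between Football and Cinema.
Alex's payoff from Football: 4q + 8(1−q). From Cinema: 0q + 14(1−q).
Set equal: 4q = 6(1−q) → q = 6/10 = 3/5.
Probability on Cinema is 1 − 3/5 = 2/5.

2/5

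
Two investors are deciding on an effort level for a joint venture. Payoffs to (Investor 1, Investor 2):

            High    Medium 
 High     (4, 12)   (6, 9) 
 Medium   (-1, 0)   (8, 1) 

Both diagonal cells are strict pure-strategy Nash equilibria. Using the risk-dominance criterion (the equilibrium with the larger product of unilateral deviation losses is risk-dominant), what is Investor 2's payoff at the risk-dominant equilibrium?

At both High: Investor 1 loses 4 − (-1) = 5 by deviating; Investor 2 loses 12 − 9 = 3. Product = 5·3 = 15.
At both Medium: Investor 1 loses 8 − 6 = 2 by deviating; Investor 2 loses 1 − 0 = 1. Product = 2·1 = 2.
15 > 2, so both High is risk-dominant. Investor 2's payoff there is 12.

12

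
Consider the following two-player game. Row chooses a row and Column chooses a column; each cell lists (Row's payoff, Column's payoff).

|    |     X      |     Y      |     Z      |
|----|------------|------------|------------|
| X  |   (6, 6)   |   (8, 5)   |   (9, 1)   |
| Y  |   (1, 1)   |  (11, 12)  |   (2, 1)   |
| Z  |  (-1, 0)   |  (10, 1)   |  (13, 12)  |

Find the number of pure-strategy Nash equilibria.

Both X: Row gets 6 (best alternative 1); Column gets 6 (best alternative 5). Neither deviates — NE.
Both Y: Row gets 11 (best alternative 10); Column gets 12 (best alternative 1). Neither deviates — NE.
Both Z: Row gets 13 (best alternative 9); Column gets 12 (best alternative 1). Neither deviates — NE.
(X, Z) is not a NE: Row would switch to Z (13 > 9).
No other cell survives both best-response checks, so there are 3 pure NE.

3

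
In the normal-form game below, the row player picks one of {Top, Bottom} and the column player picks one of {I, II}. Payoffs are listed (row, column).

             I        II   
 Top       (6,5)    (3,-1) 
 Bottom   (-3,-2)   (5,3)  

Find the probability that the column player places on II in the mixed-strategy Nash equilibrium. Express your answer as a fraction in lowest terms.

9/11

The column player's mix q on I must make the row player indifferent between Top and Bottom.
The row player's payoff from Top: 6q + 3(1−q). From Bottom: (-3)q + 5(1−q).
Set equal: 9q = 2(1−q) → q = 2/11.
Probability on II is 1 − 2/11 = 9/11.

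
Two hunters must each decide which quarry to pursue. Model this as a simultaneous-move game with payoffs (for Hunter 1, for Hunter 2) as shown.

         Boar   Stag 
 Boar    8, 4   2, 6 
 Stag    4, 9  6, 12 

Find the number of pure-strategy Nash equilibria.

1

Both Stag: Hunter 1 gets 6 (best alternative 2); Hunter 2 gets 12 (best alternative 9). Neither deviates — NE.
Both Boar is not a NE: Hunter 2 would switch to Stag (6 > 4).
No other cell survives both best-response checks, so there is 1 pure NE.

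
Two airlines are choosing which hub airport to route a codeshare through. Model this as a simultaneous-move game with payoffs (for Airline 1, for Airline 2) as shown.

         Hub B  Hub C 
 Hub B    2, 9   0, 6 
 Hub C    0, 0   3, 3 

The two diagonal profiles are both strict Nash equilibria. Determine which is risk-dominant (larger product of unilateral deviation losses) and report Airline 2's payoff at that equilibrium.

At both Hub B: Airline 1 loses 2 − 0 = 2 by deviating; Airline 2 loses 9 − 6 = 3. Product = 2·3 = 6.
At both Hub C: Airline 1 loses 3 − 0 = 3 by deviating; Airline 2 loses 3 − 0 = 3. Product = 3·3 = 9.
9 > 6, so both Hub C is risk-dominant. Airline 2's payoff there is 3.

3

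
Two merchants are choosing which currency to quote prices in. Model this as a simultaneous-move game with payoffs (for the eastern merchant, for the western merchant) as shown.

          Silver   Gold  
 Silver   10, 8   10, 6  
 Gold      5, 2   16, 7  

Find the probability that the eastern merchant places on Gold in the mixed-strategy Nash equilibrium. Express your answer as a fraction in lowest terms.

2/7

The eastern merchant's mix p on Silver must make the western merchant indifferent between Silver and Gold.
The western merchant's payoff from Silver: 8p + 2(1−p). From Gold: 6p + 7(1−p).
Set equal: 2p = 5(1−p) → p = 5/7.
Probability on Gold is 1 − 5/7 = 2/7.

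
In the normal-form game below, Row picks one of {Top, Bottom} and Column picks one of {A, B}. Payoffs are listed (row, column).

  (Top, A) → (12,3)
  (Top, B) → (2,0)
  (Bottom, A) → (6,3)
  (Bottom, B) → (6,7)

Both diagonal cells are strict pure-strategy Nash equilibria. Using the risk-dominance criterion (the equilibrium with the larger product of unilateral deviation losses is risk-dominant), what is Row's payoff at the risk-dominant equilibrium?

At (Top, A): Row loses 12 − 6 = 6 by deviating; Column loses 3 − 0 = 3. Product = 6·3 = 18.
At (Bottom, B): Row loses 6 − 2 = 4 by deviating; Column loses 7 − 3 = 4. Product = 4·4 = 16.
18 > 16, so (Top, A) is risk-dominant. Row's payoff there is 12.

12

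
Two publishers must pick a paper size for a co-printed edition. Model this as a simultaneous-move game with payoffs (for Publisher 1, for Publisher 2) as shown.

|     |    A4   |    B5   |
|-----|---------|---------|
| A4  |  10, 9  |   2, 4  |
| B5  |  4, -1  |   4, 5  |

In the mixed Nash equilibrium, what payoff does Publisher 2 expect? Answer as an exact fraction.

Publisher 1 mixes with probability p on A4, chosen so Publisher 2 is indifferent: 9p + (-1)(1−p) = 4p + 5(1−p) gives p = 6/11.
Publisher 2's expected payoff is 9·6/11 + (-1)·5/11 = 49/11.

49/11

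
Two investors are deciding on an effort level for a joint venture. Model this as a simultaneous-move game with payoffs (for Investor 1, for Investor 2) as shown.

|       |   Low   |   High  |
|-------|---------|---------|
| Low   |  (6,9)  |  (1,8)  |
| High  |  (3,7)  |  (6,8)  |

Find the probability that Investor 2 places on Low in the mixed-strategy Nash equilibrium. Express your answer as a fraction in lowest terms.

5/8

Investor 2's mix q on Low must make Investor 1 indifferent between Low and High.
Investor 1's payoff from Low: 6q + 1(1−q). From High: 3q + 6(1−q).
Set equal: 3q = 5(1−q) → q = 5/8.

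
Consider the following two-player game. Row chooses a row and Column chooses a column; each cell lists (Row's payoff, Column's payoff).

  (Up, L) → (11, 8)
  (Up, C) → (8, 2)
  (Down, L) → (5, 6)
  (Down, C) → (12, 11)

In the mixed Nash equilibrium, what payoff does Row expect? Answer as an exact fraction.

Column mixes with probability q on L, chosen so Row is indifferent: 11q + 8(1−q) = 5q + 12(1−q) gives q = 2/5.
Row's expected payoff (from either row, since indifferent) is 11·2/5 + 8·3/5 = 46/5.

46/5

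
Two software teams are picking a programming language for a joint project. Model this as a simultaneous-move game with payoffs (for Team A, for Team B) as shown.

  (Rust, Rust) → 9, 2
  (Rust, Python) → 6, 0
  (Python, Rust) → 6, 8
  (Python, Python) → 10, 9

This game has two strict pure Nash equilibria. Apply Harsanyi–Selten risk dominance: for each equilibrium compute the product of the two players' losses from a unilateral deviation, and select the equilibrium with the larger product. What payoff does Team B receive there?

At both Rust: Team A loses 9 − 6 = 3 by deviating; Team B loses 2 − 0 = 2. Product = 3·2 = 6.
At both Python: Team A loses 10 − 6 = 4 by deviating; Team B loses 9 − 8 = 1. Product = 4·1 = 4.
6 > 4, so both Rust is risk-dominant. Team B's payoff there is 2.

2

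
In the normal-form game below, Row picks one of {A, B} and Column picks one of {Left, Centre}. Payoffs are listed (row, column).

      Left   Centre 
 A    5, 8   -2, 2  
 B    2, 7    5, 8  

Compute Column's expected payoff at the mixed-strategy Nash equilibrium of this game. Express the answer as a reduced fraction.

50/7

Row mixes with probability p on A, chosen so Column is indifferent: 8p + 7(1−p) = 2p + 8(1−p) gives p = 1/7.
Column's expected payoff is 8·1/7 + 7·6/7 = 50/7.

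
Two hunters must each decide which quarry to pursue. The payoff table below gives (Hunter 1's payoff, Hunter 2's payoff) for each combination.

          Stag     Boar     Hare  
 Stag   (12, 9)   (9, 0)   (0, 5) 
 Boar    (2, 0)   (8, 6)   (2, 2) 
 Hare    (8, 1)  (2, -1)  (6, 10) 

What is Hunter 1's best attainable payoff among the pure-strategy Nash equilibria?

Both Stag is a pure NE (Hunter 1: 12 ≥ 8; Hunter 2: 9 ≥ 5). Hunter 1 gets 12.
Both Hare is a pure NE (Hunter 1: 6 ≥ 2; Hunter 2: 10 ≥ 1). Hunter 1 gets 6.
Every other cell has a profitable deviation for at least one player. Highest of {12, 6} is 12.

12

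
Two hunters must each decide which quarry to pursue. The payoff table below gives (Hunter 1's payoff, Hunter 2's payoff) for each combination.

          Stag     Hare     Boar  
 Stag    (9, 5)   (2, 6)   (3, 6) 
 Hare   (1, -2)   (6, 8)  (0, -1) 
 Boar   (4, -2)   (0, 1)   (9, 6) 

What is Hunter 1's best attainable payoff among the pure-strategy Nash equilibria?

Both Hare is a pure NE (Hunter 1: 6 ≥ 2; Hunter 2: 8 ≥ -1). Hunter 1 gets 6.
Both Boar is a pure NE (Hunter 1: 9 ≥ 3; Hunter 2: 6 ≥ 1). Hunter 1 gets 9.
Every other cell has a profitable deviation for at least one player. Highest of {6, 9} is 9.

9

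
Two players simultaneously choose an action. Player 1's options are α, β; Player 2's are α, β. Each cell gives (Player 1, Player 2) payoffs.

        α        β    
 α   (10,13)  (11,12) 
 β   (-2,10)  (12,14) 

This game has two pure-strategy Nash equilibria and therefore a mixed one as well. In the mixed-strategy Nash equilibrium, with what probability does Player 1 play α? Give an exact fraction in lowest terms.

Player 1's mix p on α must make Player 2 indifferent between α and β.
Player 2's payoff from α: 13p + 10(1−p). From β: 12p + 14(1−p).
Set equal: 1p = 4(1−p) → p = 4/5.

4/5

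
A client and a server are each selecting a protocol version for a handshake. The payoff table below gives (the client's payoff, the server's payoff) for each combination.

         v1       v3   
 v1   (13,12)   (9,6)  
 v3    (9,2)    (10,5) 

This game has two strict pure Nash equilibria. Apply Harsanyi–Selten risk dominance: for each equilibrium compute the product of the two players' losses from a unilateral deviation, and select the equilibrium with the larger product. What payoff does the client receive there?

At both v1: the client loses 13 − 9 = 4 by deviating; the server loses 12 − 6 = 6. Product = 4·6 = 24.
At both v3: the client loses 10 − 9 = 1 by deviating; the server loses 5 − 2 = 3. Product = 1·3 = 3.
24 > 3, so both v1 is risk-dominant. The client's payoff there is 13.

13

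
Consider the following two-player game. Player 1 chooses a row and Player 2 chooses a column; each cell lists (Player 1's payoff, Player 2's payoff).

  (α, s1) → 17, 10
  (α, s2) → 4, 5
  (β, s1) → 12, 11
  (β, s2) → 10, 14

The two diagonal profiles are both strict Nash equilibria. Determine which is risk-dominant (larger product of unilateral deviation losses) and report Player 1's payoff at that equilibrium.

At (α, s1): Player 1 loses 17 − 12 = 5 by deviating; Player 2 loses 10 − 5 = 5. Product = 5·5 = 25.
At (β, s2): Player 1 loses 10 − 4 = 6 by deviating; Player 2 loses 14 − 11 = 3. Product = 6·3 = 18.
25 > 18, so (α, s1) is risk-dominant. Player 1's payoff there is 17.

17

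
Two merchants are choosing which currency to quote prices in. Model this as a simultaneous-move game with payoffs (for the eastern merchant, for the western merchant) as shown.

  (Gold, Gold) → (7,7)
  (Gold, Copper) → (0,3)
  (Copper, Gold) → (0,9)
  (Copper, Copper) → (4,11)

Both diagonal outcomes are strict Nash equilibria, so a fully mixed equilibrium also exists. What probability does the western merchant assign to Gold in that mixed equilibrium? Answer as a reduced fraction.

4/11

The western merchant's mix q on Gold must make the eastern merchant indifferent between Gold and Copper.
The eastern merchant's payoff from Gold: 7q + 0(1−q). From Copper: 0q + 4(1−q).
Set equal: 7q = 4(1−q) → q = 4/11.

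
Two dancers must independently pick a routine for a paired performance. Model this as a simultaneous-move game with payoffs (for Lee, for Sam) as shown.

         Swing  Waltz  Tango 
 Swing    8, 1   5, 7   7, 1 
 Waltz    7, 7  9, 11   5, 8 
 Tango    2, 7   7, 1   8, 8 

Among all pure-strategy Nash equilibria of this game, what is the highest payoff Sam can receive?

Both Waltz is a pure NE (Lee: 9 ≥ 7; Sam: 11 ≥ 8). Sam gets 11.
Both Tango is a pure NE (Lee: 8 ≥ 7; Sam: 8 ≥ 7). Sam gets 8.
Every other cell has a profitable deviation for at least one player. Highest of {11, 8} is 11.

11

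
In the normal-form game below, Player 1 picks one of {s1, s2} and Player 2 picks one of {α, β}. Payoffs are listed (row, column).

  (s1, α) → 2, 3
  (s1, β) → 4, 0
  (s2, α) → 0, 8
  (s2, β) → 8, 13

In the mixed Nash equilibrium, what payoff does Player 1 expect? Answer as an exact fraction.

Player 2 mixes with probability q on α, chosen so Player 1 is indifferent: 2q + 4(1−q) = 0q + 8(1−q) gives q = 2/3.
Player 1's expected payoff (from either row, since indifferent) is 2·2/3 + 4·1/3 = 8/3.

8/3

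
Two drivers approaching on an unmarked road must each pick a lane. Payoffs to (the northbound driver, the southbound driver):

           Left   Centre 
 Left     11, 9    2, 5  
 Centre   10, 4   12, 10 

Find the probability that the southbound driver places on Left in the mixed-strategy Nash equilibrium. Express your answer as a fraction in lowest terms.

The southbound driver's mix q on Left must make the northbound driver indifferent between Left and Centre.
The northbound driver's payoff from Left: 11q + 2(1−q). From Centre: 10q + 12(1−q).
Set equal: 1q = 10(1−q) → q = 10/11.

10/11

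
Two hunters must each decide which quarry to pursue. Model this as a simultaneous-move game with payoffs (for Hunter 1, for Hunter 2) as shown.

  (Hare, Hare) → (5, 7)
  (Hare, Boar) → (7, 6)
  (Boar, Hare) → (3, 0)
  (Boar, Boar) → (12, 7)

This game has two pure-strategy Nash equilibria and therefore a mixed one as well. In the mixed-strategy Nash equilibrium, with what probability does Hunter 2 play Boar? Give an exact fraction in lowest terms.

Hunter 2's mix q on Hare must make Hunter 1 indifferent between Hare and Boar.
Hunter 1's payoff from Hare: 5q + 7(1−q). From Boar: 3q + 12(1−q).
Set equal: 2q = 5(1−q) → q = 5/7.
Probability on Boar is 1 − 5/7 = 2/7.

2/7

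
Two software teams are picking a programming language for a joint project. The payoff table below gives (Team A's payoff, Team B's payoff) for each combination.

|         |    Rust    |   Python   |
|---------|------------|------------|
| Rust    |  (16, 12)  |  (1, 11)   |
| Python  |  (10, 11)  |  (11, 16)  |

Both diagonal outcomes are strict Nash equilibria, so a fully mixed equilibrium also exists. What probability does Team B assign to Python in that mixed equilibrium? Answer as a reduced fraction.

3/8

Team B's mix q on Rust must make Team A indifferent between Rust and Python.
Team A's payoff from Rust: 16q + 1(1−q). From Python: 10q + 11(1−q).
Set equal: 6q = 10(1−q) → q = 10/16 = 5/8.
Probability on Python is 1 − 5/8 = 3/8.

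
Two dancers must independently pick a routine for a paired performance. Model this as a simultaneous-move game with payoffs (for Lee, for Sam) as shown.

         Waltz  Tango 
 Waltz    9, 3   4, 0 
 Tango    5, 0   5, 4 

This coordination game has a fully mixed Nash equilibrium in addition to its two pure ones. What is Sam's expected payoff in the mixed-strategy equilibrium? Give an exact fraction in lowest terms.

12/7

Lee mixes with probability p on Waltz, chosen so Sam is indifferent: 3p + 0(1−p) = 0p + 4(1−p) gives p = 4/7.
Sam's expected payoff is 3·4/7 + 0·3/7 = 12/7.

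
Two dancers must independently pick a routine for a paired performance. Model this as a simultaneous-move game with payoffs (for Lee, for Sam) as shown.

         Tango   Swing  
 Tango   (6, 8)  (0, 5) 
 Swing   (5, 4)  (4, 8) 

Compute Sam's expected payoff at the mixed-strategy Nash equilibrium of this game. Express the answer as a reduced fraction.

Lee mixes with probability p on Tango, chosen so Sam is indifferent: 8p + 4(1−p) = 5p + 8(1−p) gives p = 4/7.
Sam's expected payoff is 8·4/7 + 4·3/7 = 44/7.

44/7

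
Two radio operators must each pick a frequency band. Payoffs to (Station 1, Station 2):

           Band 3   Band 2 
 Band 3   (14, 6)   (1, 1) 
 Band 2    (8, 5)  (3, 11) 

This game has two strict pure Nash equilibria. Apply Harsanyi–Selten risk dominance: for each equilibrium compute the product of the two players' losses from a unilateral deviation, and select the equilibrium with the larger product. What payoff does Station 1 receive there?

At both Band 3: Station 1 loses 14 − 8 = 6 by deviating; Station 2 loses 6 − 1 = 5. Product = 6·5 = 30.
At both Band 2: Station 1 loses 3 − 1 = 2 by deviating; Station 2 loses 11 − 5 = 6. Product = 2·6 = 12.
30 > 12, so both Band 3 is risk-dominant. Station 1's payoff there is 14.

14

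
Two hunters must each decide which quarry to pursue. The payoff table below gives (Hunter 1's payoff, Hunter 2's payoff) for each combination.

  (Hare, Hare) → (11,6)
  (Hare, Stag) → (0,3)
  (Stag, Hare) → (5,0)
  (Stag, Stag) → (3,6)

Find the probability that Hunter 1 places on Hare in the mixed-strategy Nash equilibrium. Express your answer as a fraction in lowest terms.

2/3

Hunter 1's mix p on Hare must make Hunter 2 indifferent between Hare and Stag.
Hunter 2's payoff from Hare: 6p + 0(1−p). From Stag: 3p + 6(1−p).
Set equal: 3p = 6(1−p) → p = 6/9 = 2/3.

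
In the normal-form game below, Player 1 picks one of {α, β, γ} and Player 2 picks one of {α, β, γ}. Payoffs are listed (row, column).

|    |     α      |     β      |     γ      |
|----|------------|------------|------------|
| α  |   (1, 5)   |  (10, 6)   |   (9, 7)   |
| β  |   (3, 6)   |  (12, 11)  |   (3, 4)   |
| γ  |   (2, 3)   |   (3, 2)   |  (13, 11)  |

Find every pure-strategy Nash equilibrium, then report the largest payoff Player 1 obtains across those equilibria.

Both β is a pure NE (Player 1: 12 ≥ 10; Player 2: 11 ≥ 6). Player 1 gets 12.
Both γ is a pure NE (Player 1: 13 ≥ 9; Player 2: 11 ≥ 3). Player 1 gets 13.
Every other cell has a profitable deviation for at least one player. Highest of {12, 13} is 13.

13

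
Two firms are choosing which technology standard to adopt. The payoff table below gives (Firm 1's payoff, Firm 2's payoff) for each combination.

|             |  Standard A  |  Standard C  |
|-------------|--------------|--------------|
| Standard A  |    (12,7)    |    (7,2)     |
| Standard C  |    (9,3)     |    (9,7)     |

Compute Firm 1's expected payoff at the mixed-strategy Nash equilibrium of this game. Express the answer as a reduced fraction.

Firm 2 mixes with probability q on Standard A, chosen so Firm 1 is indifferent: 12q + 7(1−q) = 9q + 9(1−q) gives q = 2/5.
Firm 1's expected payoff (from either row, since indifferent) is 12·2/5 + 7·3/5 = 9.

9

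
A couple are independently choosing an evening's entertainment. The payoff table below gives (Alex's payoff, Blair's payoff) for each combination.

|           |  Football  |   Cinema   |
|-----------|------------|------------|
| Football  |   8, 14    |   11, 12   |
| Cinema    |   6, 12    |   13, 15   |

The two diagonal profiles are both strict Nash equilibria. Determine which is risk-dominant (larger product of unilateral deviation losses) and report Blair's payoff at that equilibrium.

At both Football: Alex loses 8 − 6 = 2 by deviating; Blair loses 14 − 12 = 2. Product = 2·2 = 4.
At both Cinema: Alex loses 13 − 11 = 2 by deviating; Blair loses 15 − 12 = 3. Product = 2·3 = 6.
6 > 4, so both Cinema is risk-dominant. Blair's payoff there is 15.

15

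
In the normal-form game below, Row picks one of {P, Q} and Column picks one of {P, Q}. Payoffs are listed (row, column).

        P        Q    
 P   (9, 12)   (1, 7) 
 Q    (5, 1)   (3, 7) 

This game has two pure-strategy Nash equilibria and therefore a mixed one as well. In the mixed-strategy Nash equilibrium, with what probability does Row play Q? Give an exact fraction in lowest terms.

5/11

Row's mix p on P must make Column indifferent between P and Q.
Column's payoff from P: 12p + 1(1−p). From Q: 7p + 7(1−p).
Set equal: 5p = 6(1−p) → p = 6/11.
Probability on Q is 1 − 6/11 = 5/11.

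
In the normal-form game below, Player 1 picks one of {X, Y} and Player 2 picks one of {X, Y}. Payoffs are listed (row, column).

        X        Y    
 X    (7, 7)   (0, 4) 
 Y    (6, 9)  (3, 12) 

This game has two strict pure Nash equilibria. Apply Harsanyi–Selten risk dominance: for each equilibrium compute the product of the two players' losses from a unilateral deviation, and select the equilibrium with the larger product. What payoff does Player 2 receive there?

At both X: Player 1 loses 7 − 6 = 1 by deviating; Player 2 loses 7 − 4 = 3. Product = 1·3 = 3.
At both Y: Player 1 loses 3 − 0 = 3 by deviating; Player 2 loses 12 − 9 = 3. Product = 3·3 = 9.
9 > 3, so both Y is risk-dominant. Player 2's payoff there is 12.

12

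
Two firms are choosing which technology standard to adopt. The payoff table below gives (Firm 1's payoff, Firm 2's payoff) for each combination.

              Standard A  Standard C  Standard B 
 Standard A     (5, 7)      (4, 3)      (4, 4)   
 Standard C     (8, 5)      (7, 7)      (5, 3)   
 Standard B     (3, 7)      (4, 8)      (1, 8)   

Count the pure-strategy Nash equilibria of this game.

Both Standard C: Firm 1 gets 7 (best alternative 4); Firm 2 gets 7 (best alternative 5). Neither deviates — NE.
Both Standard B is not a NE: Firm 1 would switch to Standard C (5 > 1).
No other cell survives both best-response checks, so there is 1 pure NE.

1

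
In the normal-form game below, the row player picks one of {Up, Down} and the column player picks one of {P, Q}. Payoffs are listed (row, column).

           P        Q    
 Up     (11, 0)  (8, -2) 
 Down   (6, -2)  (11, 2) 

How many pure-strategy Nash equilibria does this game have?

(Up, P): the row player gets 11 (best alternative 6); the column player gets 0 (best alternative -2). Neither deviates — NE.
(Down, Q): the row player gets 11 (best alternative 8); the column player gets 2 (best alternative -2). Neither deviates — NE.
(Down, P) is not a NE: the row player would switch to Up (11 > 6).
No other cell survives both best-response checks, so there are 2 pure NE.

2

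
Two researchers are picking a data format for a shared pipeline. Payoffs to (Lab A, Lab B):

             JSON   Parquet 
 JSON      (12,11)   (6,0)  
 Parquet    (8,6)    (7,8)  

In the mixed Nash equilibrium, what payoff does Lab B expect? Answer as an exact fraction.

Lab A mixes with probability p on JSON, chosen so Lab B is indifferent: 11p + 6(1−p) = 0p + 8(1−p) gives p = 2/13.
Lab B's expected payoff is 11·2/13 + 6·11/13 = 88/13.

88/13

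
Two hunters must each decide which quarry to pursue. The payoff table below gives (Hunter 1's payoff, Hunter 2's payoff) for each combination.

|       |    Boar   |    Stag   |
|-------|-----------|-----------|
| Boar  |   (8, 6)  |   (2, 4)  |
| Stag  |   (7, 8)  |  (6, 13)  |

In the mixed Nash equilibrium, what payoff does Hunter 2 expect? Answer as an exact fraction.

46/7

Hunter 1 mixes with probability p on Boar, chosen so Hunter 2 is indifferent: 6p + 8(1−p) = 4p + 13(1−p) gives p = 5/7.
Hunter 2's expected payoff is 6·5/7 + 8·2/7 = 46/7.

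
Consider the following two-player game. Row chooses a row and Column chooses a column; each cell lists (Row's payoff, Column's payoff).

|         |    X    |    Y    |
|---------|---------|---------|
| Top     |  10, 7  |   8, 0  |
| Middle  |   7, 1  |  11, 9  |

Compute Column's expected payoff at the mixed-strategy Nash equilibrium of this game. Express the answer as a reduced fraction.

Row mixes with probability p on Top, chosen so Column is indifferent: 7p + 1(1−p) = 0p + 9(1−p) gives p = 8/15.
Column's expected payoff is 7·8/15 + 1·7/15 = 21/5.

21/5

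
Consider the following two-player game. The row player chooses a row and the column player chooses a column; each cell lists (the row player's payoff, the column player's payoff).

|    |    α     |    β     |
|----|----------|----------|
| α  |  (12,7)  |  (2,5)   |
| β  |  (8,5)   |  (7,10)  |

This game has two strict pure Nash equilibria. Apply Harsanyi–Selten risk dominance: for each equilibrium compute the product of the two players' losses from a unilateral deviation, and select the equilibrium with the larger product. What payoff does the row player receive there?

7

At both α: the row player loses 12 − 8 = 4 by deviating; the column player loses 7 − 5 = 2. Product = 4·2 = 8.
At both β: the row player loses 7 − 2 = 5 by deviating; the column player loses 10 − 5 = 5. Product = 5·5 = 25.
25 > 8, so both β is risk-dominant. The row player's payoff there is 7.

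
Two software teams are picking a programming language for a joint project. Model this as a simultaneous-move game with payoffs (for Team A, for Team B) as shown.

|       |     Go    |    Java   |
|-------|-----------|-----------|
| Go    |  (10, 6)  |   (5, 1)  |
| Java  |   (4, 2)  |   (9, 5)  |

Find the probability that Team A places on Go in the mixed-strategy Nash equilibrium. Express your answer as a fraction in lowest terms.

3/8

Team A's mix p on Go must make Team B indifferent between Go and Java.
Team B's payoff from Go: 6p + 2(1−p). From Java: 1p + 5(1−p).
Set equal: 5p = 3(1−p) → p = 3/8.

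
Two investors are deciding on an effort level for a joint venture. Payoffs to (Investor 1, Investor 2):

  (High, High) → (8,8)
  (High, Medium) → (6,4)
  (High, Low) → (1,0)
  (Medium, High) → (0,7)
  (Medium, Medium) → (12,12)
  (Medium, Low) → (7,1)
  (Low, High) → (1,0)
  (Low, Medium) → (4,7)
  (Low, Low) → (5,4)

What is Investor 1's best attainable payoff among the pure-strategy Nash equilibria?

12

Both High is a pure NE (Investor 1: 8 ≥ 1; Investor 2: 8 ≥ 4). Investor 1 gets 8.
Both Medium is a pure NE (Investor 1: 12 ≥ 6; Investor 2: 12 ≥ 7). Investor 1 gets 12.
Every other cell has a profitable deviation for at least one player. Highest of {8, 12} is 12.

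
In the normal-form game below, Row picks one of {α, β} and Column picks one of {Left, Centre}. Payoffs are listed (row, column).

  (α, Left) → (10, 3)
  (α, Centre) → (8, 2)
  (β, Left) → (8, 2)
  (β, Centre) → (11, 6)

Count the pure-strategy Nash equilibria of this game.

2

(α, Left): Row gets 10 (best alternative 8); Column gets 3 (best alternative 2). Neither deviates — NE.
(β, Centre): Row gets 11 (best alternative 8); Column gets 6 (best alternative 2). Neither deviates — NE.
(β, Left) is not a NE: Row would switch to α (10 > 8).
No other cell survives both best-response checks, so there are 2 pure NE.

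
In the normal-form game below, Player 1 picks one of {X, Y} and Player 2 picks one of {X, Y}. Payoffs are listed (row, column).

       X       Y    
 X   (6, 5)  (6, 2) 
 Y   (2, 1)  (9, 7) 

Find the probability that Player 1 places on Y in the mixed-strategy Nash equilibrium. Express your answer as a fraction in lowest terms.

Player 1's mix p on X must make Player 2 indifferent between X and Y.
Player 2's payoff from X: 5p + 1(1−p). From Y: 2p + 7(1−p).
Set equal: 3p = 6(1−p) → p = 6/9 = 2/3.
Probability on Y is 1 − 2/3 = 1/3.

1/3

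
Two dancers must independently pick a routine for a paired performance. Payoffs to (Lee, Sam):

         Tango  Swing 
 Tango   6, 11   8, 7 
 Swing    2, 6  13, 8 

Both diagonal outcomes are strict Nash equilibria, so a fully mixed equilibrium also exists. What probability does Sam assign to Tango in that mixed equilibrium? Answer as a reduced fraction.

5/9

Sam's mix q on Tango must make Lee indifferent between Tango and Swing.
Lee's payoff from Tango: 6q + 8(1−q). From Swing: 2q + 13(1−q).
Set equal: 4q = 5(1−q) → q = 5/9.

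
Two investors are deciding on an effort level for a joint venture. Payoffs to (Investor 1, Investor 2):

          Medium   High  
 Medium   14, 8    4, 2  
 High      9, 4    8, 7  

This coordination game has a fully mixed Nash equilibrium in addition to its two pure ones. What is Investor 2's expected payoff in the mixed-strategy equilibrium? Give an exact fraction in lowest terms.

Investor 1 mixes with probability p on Medium, chosen so Investor 2 is indifferent: 8p + 4(1−p) = 2p + 7(1−p) gives p = 1/3.
Investor 2's expected payoff is 8·1/3 + 4·2/3 = 16/3.

16/3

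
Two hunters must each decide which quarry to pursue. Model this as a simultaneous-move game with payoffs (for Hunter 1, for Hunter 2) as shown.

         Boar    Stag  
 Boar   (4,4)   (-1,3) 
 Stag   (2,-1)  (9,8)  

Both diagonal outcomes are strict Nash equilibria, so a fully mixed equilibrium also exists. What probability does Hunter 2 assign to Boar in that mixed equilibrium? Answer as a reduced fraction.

5/6

Hunter 2's mix q on Boar must make Hunter 1 indifferent between Boar and Stag.
Hunter 1's payoff from Boar: 4q + (-1)(1−q). From Stag: 2q + 9(1−q).
Set equal: 2q = 10(1−q) → q = 10/12 = 5/6.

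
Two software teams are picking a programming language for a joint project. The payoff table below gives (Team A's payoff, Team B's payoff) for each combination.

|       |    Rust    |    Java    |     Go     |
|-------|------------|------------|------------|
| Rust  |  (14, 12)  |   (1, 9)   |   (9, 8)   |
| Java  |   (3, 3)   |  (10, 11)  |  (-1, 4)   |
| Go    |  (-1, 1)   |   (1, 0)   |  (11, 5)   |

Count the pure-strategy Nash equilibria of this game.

Both Rust: Team A gets 14 (best alternative 3); Team B gets 12 (best alternative 9). Neither deviates — NE.
Both Java: Team A gets 10 (best alternative 1); Team B gets 11 (best alternative 4). Neither deviates — NE.
Both Go: Team A gets 11 (best alternative 9); Team B gets 5 (best alternative 1). Neither deviates — NE.
(Java, Go) is not a NE: Team A would switch to Go (11 > -1).
No other cell survives both best-response checks, so there are 3 pure NE.

3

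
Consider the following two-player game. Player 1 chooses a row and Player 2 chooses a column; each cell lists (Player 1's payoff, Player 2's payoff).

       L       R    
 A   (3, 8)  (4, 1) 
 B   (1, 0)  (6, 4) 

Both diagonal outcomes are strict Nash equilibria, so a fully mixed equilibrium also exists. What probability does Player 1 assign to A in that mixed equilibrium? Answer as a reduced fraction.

4/11

Player 1's mix p on A must make Player 2 indifferent between L and R.
Player 2's payoff from L: 8p + 0(1−p). From R: 1p + 4(1−p).
Set equal: 7p = 4(1−p) → p = 4/11.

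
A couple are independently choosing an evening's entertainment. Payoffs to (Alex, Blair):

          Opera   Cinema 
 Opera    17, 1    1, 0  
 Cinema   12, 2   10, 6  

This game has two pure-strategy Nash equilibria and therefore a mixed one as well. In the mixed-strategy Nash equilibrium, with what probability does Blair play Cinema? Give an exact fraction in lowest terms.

5/14

Blair's mix q on Opera must make Alex indifferent between Opera and Cinema.
Alex's payoff from Opera: 17q + 1(1−q). From Cinema: 12q + 10(1−q).
Set equal: 5q = 9(1−q) → q = 9/14.
Probability on Cinema is 1 − 9/14 = 5/14.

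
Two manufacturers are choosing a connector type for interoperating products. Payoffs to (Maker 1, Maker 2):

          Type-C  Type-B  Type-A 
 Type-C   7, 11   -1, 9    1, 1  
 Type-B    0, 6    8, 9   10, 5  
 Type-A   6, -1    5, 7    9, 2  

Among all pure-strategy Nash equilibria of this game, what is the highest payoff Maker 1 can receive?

Both Type-C is a pure NE (Maker 1: 7 ≥ 6; Maker 2: 11 ≥ 9). Maker 1 gets 7.
Both Type-B is a pure NE (Maker 1: 8 ≥ 5; Maker 2: 9 ≥ 6). Maker 1 gets 8.
Every other cell has a profitable deviation for at least one player. Highest of {7, 8} is 8.

8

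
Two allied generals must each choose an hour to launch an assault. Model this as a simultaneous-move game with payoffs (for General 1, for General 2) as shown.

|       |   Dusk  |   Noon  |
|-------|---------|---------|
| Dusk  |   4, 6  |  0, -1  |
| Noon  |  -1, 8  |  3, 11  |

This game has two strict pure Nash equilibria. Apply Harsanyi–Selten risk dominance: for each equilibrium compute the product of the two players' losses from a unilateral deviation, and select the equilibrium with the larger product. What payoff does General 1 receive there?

At both Dusk: General 1 loses 4 − (-1) = 5 by deviating; General 2 loses 6 − (-1) = 7. Product = 5·7 = 35.
At both Noon: General 1 loses 3 − 0 = 3 by deviating; General 2 loses 11 − 8 = 3. Product = 3·3 = 9.
35 > 9, so both Dusk is risk-dominant. General 1's payoff there is 4.

4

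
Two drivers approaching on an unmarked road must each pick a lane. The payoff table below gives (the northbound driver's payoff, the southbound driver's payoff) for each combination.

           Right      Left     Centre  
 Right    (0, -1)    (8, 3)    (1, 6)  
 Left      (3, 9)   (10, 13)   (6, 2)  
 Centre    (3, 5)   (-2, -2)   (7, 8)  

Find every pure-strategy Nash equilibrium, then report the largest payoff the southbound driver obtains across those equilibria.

Both Left is a pure NE (the northbound driver: 10 ≥ 8; the southbound driver: 13 ≥ 9). The southbound driver gets 13.
Both Centre is a pure NE (the northbound driver: 7 ≥ 6; the southbound driver: 8 ≥ 5). The southbound driver gets 8.
Every other cell has a profitable deviation for at least one player. Highest of {13, 8} is 13.

13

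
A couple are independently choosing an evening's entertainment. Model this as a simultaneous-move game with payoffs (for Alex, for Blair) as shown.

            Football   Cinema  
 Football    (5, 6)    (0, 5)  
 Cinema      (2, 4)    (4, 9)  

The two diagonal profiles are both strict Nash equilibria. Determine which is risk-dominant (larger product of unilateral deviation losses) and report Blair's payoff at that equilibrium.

9

At both Football: Alex loses 5 − 2 = 3 by deviating; Blair loses 6 − 5 = 1. Product = 3·1 = 3.
At both Cinema: Alex loses 4 − 0 = 4 by deviating; Blair loses 9 − 4 = 5. Product = 4·5 = 20.
20 > 3, so both Cinema is risk-dominant. Blair's payoff there is 9.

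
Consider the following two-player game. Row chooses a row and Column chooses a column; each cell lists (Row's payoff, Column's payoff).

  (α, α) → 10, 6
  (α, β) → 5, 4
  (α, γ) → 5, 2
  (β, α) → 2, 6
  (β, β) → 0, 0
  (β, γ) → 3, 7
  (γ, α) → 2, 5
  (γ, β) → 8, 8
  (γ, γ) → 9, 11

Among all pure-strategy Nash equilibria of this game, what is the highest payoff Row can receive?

10

Both α is a pure NE (Row: 10 ≥ 2; Column: 6 ≥ 4). Row gets 10.
Both γ is a pure NE (Row: 9 ≥ 5; Column: 11 ≥ 8). Row gets 9.
Every other cell has a profitable deviation for at least one player. Highest of {10, 9} is 10.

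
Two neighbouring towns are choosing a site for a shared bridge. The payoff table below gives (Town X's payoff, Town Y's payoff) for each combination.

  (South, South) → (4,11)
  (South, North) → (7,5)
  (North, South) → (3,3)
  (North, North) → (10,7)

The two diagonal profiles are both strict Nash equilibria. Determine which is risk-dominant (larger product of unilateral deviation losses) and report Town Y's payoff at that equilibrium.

7

At both South: Town X loses 4 − 3 = 1 by deviating; Town Y loses 11 − 5 = 6. Product = 1·6 = 6.
At both North: Town X loses 10 − 7 = 3 by deviating; Town Y loses 7 − 3 = 4. Product = 3·4 = 12.
12 > 6, so both North is risk-dominant. Town Y's payoff there is 7.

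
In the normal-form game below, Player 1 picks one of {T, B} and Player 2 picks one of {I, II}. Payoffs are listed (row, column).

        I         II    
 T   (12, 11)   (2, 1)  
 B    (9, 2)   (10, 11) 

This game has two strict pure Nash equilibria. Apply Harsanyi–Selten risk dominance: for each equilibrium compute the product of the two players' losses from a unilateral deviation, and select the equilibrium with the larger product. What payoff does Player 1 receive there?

10

At (T, I): Player 1 loses 12 − 9 = 3 by deviating; Player 2 loses 11 − 1 = 10. Product = 3·10 = 30.
At (B, II): Player 1 loses 10 − 2 = 8 by deviating; Player 2 loses 11 − 2 = 9. Product = 8·9 = 72.
72 > 30, so (B, II) is risk-dominant. Player 1's payoff there is 10.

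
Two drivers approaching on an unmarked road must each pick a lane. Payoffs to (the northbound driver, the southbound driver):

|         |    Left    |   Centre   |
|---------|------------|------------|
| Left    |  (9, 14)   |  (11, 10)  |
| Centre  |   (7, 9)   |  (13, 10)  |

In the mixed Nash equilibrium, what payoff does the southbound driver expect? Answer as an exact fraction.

The northbound driver mixes with probability p on Left, chosen so the southbound driver is indifferent: 14p + 9(1−p) = 10p + 10(1−p) gives p = 1/5.
The southbound driver's expected payoff is 14·1/5 + 9·4/5 = 10.

10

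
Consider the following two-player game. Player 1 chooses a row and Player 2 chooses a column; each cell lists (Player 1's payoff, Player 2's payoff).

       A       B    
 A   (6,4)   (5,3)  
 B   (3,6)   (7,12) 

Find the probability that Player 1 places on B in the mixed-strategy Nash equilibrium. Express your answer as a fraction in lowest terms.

1/7

Player 1's mix p on A must make Player 2 indifferent between A and B.
Player 2's payoff from A: 4p + 6(1−p). From B: 3p + 12(1−p).
Set equal: 1p = 6(1−p) → p = 6/7.
Probability on B is 1 − 6/7 = 1/7.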